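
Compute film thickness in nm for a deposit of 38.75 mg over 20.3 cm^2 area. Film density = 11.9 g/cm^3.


Convert: m = 38.75 mg = 3.8750e-05 kg, A = 20.3 cm^2 = 2.0300e-03 m^2, rho = 11.9 g/cm^3 = 11900 kg/m^3
t = m / (A * rho)
t = 3.8750e-05 / (2.0300e-03 * 11900)
t = 1.6041e-06 m = 1604.1 nm

1604.1


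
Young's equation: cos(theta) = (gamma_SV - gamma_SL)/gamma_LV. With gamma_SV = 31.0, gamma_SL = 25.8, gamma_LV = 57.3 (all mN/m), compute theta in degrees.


cos(theta) = (gamma_SV - gamma_SL) / gamma_LV
cos(theta) = (31.0 - 25.8) / 57.3
cos(theta) = 0.09075
theta = arccos(0.09075) = 84.79 degrees

84.79


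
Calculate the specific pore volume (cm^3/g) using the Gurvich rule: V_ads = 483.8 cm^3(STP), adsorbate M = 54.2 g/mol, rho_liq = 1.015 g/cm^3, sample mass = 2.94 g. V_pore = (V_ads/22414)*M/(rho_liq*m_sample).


Moles adsorbed n = V_ads / 22414 = 483.8 / 22414 = 2.158472e-02 mol
Liquid volume V_liq = n * M / rho_liq = 2.158472e-02 * 54.2 / 1.015 = 1.15260 cm^3
Specific pore volume V_pore = V_liq / m_sample = 1.15260 / 2.94
V_pore = 0.392 cm^3/g

0.392


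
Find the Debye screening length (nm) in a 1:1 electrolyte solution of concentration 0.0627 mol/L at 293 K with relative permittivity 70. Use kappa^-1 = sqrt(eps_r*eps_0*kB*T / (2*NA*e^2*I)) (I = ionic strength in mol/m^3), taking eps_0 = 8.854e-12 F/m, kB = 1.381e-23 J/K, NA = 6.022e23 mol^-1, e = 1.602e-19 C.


Ionic strength I = 0.0627 * 1^2 * 1000 = 62.7 mol/m^3
kappa^-1 = sqrt(70 * 8.854e-12 * 1.381e-23 * 293 / (2 * 6.022e23 * (1.602e-19)^2 * 62.7))
kappa^-1 = 1.138 nm

1.138


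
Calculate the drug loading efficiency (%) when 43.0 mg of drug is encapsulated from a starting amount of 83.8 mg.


Drug loading efficiency = (drug loaded / drug initial) * 100
DLE = 43.0 / 83.8 * 100
DLE = 0.5131 * 100
DLE = 51.31%

51.31


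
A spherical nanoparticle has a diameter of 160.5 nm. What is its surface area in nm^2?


Radius r = 160.5/2 = 80.25 nm
Surface area SA = 4 * pi * r^2
SA = 4 * pi * (80.25)^2
SA = 80928.21 nm^2

80928.21


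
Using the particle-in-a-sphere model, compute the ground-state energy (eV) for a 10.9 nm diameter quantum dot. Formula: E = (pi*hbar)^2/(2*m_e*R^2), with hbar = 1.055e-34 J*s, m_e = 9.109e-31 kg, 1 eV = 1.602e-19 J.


Radius R = 10.9/2 = 5.45 nm = 5.45e-09 m
E = (pi * 1.055e-34)^2 / (2 * 9.109e-31 * (5.45e-09)^2)
E(J) = 2.03007e-21
E = E(J) / 1.602e-19 = 0.0127 eV

0.0127


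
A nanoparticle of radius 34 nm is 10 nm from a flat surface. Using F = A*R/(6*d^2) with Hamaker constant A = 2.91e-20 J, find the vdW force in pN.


Convert to SI: R = 34 nm = 3.4e-08 m, d = 10 nm = 1e-08 m
F = A * R / (6 * d^2)
F = 2.91e-20 * 3.4e-08 / (6 * (1e-08)^2)
F = 1.649e-12 N = 1.649 pN

1.649


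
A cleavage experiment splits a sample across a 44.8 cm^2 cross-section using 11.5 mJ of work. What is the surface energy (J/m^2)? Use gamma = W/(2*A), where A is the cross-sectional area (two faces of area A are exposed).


Convert: A = 44.8 cm^2 = 0.00448 m^2, W = 11.5 mJ = 0.0115 J
Cleaving exposes two faces of area A, so total new surface = 2*A and gamma = W / (2*A)
gamma = 0.0115 / (2 * 0.00448)
gamma = 1.283 J/m^2

1.283


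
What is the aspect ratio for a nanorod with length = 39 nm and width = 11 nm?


Aspect ratio AR = length / diameter
AR = 39 / 11
AR = 3.55

3.55


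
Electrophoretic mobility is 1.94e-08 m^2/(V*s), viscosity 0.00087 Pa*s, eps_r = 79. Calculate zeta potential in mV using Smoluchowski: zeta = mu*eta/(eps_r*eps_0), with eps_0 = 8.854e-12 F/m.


Smoluchowski equation: zeta = mu * eta / (eps_r * eps_0)
zeta = 1.94e-08 * 0.00087 / (79 * 8.854e-12)
zeta = 0.02413 V = 24.13 mV

24.13


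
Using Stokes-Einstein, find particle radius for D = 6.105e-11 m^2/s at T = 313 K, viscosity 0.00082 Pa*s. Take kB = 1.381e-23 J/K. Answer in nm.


Stokes-Einstein: R = kB*T / (6*pi*eta*D)
R = 1.381e-23 * 313 / (6 * pi * 0.00082 * 6.105e-11)
R = 4.58076e-09 m = 4.58 nm

4.58


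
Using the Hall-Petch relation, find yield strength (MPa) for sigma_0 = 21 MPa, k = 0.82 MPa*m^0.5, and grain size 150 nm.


d = 150 nm = 1.5e-07 m
sqrt(d) = 0.0003872983
Hall-Petch contribution = k / sqrt(d) = 0.82 / 0.0003872983 = 2117.2 MPa
sigma = sigma_0 + k/sqrt(d) = 21 + 2117.2 = 2138.2 MPa

2138.2


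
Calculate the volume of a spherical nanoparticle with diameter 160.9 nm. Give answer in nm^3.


Radius r = 160.9/2 = 80.45 nm
Volume V = (4/3) * pi * r^3
V = (4/3) * pi * (80.45)^3
V = 2181055.69 nm^3

2181055.69


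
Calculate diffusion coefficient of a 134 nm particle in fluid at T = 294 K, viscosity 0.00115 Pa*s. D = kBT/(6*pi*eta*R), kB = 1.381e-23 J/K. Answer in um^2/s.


Radius R = 134/2 = 67 nm = 6.7e-08 m
D = kB*T / (6*pi*eta*R)
D = 1.381e-23 * 294 / (6 * pi * 0.00115 * 6.7e-08)
D = 2.79555e-12 m^2/s = 2.796 um^2/s

2.796


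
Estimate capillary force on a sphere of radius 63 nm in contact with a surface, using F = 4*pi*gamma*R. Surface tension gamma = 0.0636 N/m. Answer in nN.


Convert radius: R = 63 nm = 6.3e-08 m
F = 4 * pi * gamma * R
F = 4 * pi * 0.0636 * 6.3e-08
F = 5.03509e-08 N = 50.3509 nN

50.3509


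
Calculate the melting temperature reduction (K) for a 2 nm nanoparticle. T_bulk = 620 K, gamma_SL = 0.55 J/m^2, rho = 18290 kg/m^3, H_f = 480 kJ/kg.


Radius R = 2/2 = 1 nm = 1e-09 m
Convert H_f = 480 kJ/kg = 480000 J/kg
dT = 2 * gamma_SL * T_bulk / (rho * H_f * R)
dT = 2 * 0.55 * 620 / (18290 * 480000 * 1e-09)
dT = 77.7 K

77.7


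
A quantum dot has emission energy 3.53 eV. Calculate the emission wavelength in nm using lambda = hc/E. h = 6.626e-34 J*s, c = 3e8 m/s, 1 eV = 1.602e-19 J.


Convert energy: E = 3.53 eV = 3.53 * 1.602e-19 = 5.65506e-19 J
lambda = h*c / E = 6.626e-34 * 3e8 / 5.65506e-19
lambda = 3.51508e-07 m = 351.5 nm

351.5


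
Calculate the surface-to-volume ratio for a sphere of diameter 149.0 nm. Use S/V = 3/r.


Radius r = 149.0/2 = 74.5 nm
S/V = 3 / r = 3 / 74.5
S/V = 0.0403 nm^-1

0.0403


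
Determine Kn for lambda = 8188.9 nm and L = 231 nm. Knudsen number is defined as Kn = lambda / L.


Knudsen number Kn = lambda / L
Kn = 8188.9 / 231
Kn = 35.4498

35.4498


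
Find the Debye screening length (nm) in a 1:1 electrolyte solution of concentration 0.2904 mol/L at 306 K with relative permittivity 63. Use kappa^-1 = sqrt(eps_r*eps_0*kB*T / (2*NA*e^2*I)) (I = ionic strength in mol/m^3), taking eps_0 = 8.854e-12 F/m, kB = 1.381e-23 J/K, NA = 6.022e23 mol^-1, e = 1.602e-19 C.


Ionic strength I = 0.2904 * 1^2 * 1000 = 290.4 mol/m^3
kappa^-1 = sqrt(63 * 8.854e-12 * 1.381e-23 * 306 / (2 * 6.022e23 * (1.602e-19)^2 * 290.4))
kappa^-1 = 0.512 nm

0.512


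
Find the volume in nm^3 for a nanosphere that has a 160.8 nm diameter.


Radius r = 160.8/2 = 80.4 nm
Volume V = (4/3) * pi * r^3
V = (4/3) * pi * (80.4)^3
V = 2176991.61 nm^3

2176991.61


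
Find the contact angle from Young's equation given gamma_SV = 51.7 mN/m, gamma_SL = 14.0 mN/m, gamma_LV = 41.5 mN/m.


cos(theta) = (gamma_SV - gamma_SL) / gamma_LV
cos(theta) = (51.7 - 14.0) / 41.5
cos(theta) = 0.908434
theta = arccos(0.908434) = 24.71 degrees

24.71


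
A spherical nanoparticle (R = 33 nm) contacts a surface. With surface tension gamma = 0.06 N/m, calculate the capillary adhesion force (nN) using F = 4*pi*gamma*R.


Convert radius: R = 33 nm = 3.3e-08 m
F = 4 * pi * gamma * R
F = 4 * pi * 0.06 * 3.3e-08
F = 2.48814e-08 N = 24.8814 nN

24.8814


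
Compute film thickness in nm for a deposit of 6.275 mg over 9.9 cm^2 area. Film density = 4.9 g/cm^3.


Convert: m = 6.275 mg = 6.2750e-06 kg, A = 9.9 cm^2 = 9.9000e-04 m^2, rho = 4.9 g/cm^3 = 4900 kg/m^3
t = m / (A * rho)
t = 6.2750e-06 / (9.9000e-04 * 4900)
t = 1.2935e-06 m = 1293.5 nm

1293.5


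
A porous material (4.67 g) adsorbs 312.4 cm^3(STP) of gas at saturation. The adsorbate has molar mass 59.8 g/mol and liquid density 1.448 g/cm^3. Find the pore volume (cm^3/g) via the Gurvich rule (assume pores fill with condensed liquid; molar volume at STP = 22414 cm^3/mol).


Moles adsorbed n = V_ads / 22414 = 312.4 / 22414 = 1.393772e-02 mol
Liquid volume V_liq = n * M / rho_liq = 1.393772e-02 * 59.8 / 1.448 = 0.57560 cm^3
Specific pore volume V_pore = V_liq / m_sample = 0.57560 / 4.67
V_pore = 0.1233 cm^3/g

0.1233


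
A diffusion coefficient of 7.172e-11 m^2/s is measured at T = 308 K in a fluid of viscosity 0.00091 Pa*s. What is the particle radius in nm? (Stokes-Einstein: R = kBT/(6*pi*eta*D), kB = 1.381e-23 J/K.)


Stokes-Einstein: R = kB*T / (6*pi*eta*D)
R = 1.381e-23 * 308 / (6 * pi * 0.00091 * 7.172e-11)
R = 3.4575e-09 m = 3.46 nm

3.46


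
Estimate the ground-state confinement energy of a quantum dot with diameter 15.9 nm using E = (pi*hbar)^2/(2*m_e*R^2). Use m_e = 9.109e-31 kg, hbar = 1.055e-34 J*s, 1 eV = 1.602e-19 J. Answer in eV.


Radius R = 15.9/2 = 7.95 nm = 7.95e-09 m
E = (pi * 1.055e-34)^2 / (2 * 9.109e-31 * (7.95e-09)^2)
E(J) = 9.54047e-22
E = E(J) / 1.602e-19 = 0.006 eV

0.006


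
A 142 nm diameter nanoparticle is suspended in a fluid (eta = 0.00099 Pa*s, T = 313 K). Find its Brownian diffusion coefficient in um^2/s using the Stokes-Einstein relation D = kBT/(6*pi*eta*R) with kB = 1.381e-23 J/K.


Radius R = 142/2 = 71 nm = 7.1e-08 m
D = kB*T / (6*pi*eta*R)
D = 1.381e-23 * 313 / (6 * pi * 0.00099 * 7.1e-08)
D = 3.26245e-12 m^2/s = 3.262 um^2/s

3.262


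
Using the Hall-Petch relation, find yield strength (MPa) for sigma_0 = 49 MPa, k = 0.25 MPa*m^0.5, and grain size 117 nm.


d = 117 nm = 1.17e-07 m
sqrt(d) = 0.0003420526
Hall-Petch contribution = k / sqrt(d) = 0.25 / 0.0003420526 = 730.9 MPa
sigma = sigma_0 + k/sqrt(d) = 49 + 730.9 = 779.9 MPa

779.9


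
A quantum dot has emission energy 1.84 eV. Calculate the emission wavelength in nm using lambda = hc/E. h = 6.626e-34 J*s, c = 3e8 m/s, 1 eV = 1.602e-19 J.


Convert energy: E = 1.84 eV = 1.84 * 1.602e-19 = 2.94768e-19 J
lambda = h*c / E = 6.626e-34 * 3e8 / 2.94768e-19
lambda = 6.74361e-07 m = 674.4 nm

674.4


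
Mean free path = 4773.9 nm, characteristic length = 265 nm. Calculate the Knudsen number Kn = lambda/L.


Knudsen number Kn = lambda / L
Kn = 4773.9 / 265
Kn = 18.0147

18.0147


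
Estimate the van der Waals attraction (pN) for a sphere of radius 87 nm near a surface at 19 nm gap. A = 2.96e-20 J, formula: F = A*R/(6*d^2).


Convert to SI: R = 87 nm = 8.7e-08 m, d = 19 nm = 1.9e-08 m
F = A * R / (6 * d^2)
F = 2.96e-20 * 8.7e-08 / (6 * (1.9e-08)^2)
F = 1.18892e-12 N = 1.189 pN

1.189


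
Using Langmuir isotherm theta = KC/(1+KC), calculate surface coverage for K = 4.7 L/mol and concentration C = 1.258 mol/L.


Langmuir isotherm: theta = K*C / (1 + K*C)
K*C = 4.7 * 1.258 = 5.9126
theta = 5.9126 / (1 + 5.9126) = 5.9126 / 6.9126
theta = 0.8553

0.8553


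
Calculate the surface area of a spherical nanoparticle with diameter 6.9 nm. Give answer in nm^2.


Radius r = 6.9/2 = 3.45 nm
Surface area SA = 4 * pi * r^2
SA = 4 * pi * (3.45)^2
SA = 149.57 nm^2

149.57


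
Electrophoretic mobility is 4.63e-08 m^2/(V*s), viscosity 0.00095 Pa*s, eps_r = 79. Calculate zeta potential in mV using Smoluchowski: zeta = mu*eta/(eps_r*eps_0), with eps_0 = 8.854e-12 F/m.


Smoluchowski equation: zeta = mu * eta / (eps_r * eps_0)
zeta = 4.63e-08 * 0.00095 / (79 * 8.854e-12)
zeta = 0.062884 V = 62.88 mV

62.88


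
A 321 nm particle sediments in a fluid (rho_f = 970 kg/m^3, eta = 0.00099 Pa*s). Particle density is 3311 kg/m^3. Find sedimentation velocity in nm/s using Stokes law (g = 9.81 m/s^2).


Radius R = 321/2 nm = 1.605e-07 m
Density difference = 3311 - 970 = 2341 kg/m^3
v = 2 * R^2 * (rho_p - rho_f) * g / (9 * eta)
v = 2 * (1.605e-07)^2 * 2341 * 9.81 / (9 * 0.00099)
v = 1.32792e-07 m/s = 132.7923 nm/s

132.7923


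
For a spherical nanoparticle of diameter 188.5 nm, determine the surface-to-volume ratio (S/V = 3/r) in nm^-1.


Radius r = 188.5/2 = 94.25 nm
S/V = 3 / r = 3 / 94.25
S/V = 0.0318 nm^-1

0.0318


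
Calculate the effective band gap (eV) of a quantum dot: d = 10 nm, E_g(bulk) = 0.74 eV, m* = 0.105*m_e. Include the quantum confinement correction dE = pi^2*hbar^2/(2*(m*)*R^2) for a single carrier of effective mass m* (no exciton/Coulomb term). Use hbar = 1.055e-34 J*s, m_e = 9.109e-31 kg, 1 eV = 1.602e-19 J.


Radius R = 10/2 nm = 5e-09 m
Confinement energy dE = pi^2 * hbar^2 / (2 * m_eff * m_e * R^2)
dE = pi^2 * (1.055e-34)^2 / (2 * 0.105 * 9.109e-31 * (5e-09)^2) J, divided by 1.602e-19 J/eV
dE = 0.1434 eV
Total band gap = E_g(bulk) + dE = 0.74 + 0.1434 = 0.8834 eV

0.8834


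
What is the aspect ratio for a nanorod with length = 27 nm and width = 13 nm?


Aspect ratio AR = length / diameter
AR = 27 / 13
AR = 2.08

2.08


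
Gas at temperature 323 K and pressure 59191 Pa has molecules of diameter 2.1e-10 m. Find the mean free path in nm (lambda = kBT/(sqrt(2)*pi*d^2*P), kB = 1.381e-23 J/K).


Mean free path: lambda = kB*T / (sqrt(2) * pi * d^2 * P)
lambda = 1.381e-23 * 323 / (sqrt(2) * pi * (2.1e-10)^2 * 59191)
lambda = 3.84625e-07 m
lambda = 384.62 nm

384.62


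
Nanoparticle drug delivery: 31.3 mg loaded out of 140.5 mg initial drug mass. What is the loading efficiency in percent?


Drug loading efficiency = (drug loaded / drug initial) * 100
DLE = 31.3 / 140.5 * 100
DLE = 0.2228 * 100
DLE = 22.28%

22.28


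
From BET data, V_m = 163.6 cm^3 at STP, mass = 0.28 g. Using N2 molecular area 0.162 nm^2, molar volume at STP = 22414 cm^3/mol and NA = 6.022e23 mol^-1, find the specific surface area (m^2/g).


Number of moles in monolayer = V_m / 22414 = 163.6 / 22414 = 0.00729901
Number of molecules = moles * NA = 0.00729901 * 6.022e23
SA = molecules * sigma / mass
SA = (163.6 / 22414) * 6.022e23 * 0.162e-18 / 0.28
SA = 2543.1 m^2/g

2543.1


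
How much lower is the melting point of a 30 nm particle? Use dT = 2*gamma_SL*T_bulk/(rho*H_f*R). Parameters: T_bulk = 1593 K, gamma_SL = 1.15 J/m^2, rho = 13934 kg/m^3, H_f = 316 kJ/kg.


Radius R = 30/2 = 15 nm = 1.5e-08 m
Convert H_f = 316 kJ/kg = 316000 J/kg
dT = 2 * gamma_SL * T_bulk / (rho * H_f * R)
dT = 2 * 1.15 * 1593 / (13934 * 316000 * 1.5e-08)
dT = 55.5 K

55.5


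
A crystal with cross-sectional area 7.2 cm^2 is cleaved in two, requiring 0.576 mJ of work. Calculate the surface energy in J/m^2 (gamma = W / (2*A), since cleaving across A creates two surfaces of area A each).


Convert: A = 7.2 cm^2 = 0.00072 m^2, W = 0.576 mJ = 0.000576 J
Cleaving exposes two faces of area A, so total new surface = 2*A and gamma = W / (2*A)
gamma = 0.000576 / (2 * 0.00072)
gamma = 0.4 J/m^2

0.4


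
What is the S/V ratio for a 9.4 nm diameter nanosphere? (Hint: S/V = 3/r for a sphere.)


Radius r = 9.4/2 = 4.7 nm
S/V = 3 / r = 3 / 4.7
S/V = 0.6383 nm^-1

0.6383


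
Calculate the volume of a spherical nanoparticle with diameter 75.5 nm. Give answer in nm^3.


Radius r = 75.5/2 = 37.75 nm
Volume V = (4/3) * pi * r^3
V = (4/3) * pi * (37.75)^3
V = 225340.62 nm^3

225340.62


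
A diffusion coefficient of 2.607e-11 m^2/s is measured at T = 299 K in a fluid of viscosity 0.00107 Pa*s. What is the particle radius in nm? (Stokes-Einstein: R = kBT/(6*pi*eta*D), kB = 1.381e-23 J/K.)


Stokes-Einstein: R = kB*T / (6*pi*eta*D)
R = 1.381e-23 * 299 / (6 * pi * 0.00107 * 2.607e-11)
R = 7.85306e-09 m = 7.85 nm

7.85


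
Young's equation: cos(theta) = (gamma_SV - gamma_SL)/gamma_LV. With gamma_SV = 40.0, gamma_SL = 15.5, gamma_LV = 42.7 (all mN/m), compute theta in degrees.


cos(theta) = (gamma_SV - gamma_SL) / gamma_LV
cos(theta) = (40.0 - 15.5) / 42.7
cos(theta) = 0.57377
theta = arccos(0.57377) = 54.99 degrees

54.99


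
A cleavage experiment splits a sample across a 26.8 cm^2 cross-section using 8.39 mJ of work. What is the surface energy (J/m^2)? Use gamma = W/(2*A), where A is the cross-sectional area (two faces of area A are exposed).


Convert: A = 26.8 cm^2 = 0.00268 m^2, W = 8.39 mJ = 0.00839 J
Cleaving exposes two faces of area A, so total new surface = 2*A and gamma = W / (2*A)
gamma = 0.00839 / (2 * 0.00268)
gamma = 1.565 J/m^2

1.565


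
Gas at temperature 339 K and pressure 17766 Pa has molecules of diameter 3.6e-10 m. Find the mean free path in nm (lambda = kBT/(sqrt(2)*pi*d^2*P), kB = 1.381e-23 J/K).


Mean free path: lambda = kB*T / (sqrt(2) * pi * d^2 * P)
lambda = 1.381e-23 * 339 / (sqrt(2) * pi * (3.6e-10)^2 * 17766)
lambda = 4.5765e-07 m
lambda = 457.65 nm

457.65


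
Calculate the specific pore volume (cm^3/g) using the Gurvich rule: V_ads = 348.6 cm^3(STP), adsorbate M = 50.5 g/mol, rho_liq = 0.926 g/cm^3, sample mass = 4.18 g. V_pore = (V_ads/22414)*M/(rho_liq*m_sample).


Moles adsorbed n = V_ads / 22414 = 348.6 / 22414 = 1.555278e-02 mol
Liquid volume V_liq = n * M / rho_liq = 1.555278e-02 * 50.5 / 0.926 = 0.84818 cm^3
Specific pore volume V_pore = V_liq / m_sample = 0.84818 / 4.18
V_pore = 0.2029 cm^3/g

0.2029


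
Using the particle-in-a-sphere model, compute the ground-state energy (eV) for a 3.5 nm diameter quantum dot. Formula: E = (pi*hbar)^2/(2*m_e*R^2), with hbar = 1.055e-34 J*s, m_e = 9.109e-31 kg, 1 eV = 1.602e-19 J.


Radius R = 3.5/2 = 1.75 nm = 1.75e-09 m
E = (pi * 1.055e-34)^2 / (2 * 9.109e-31 * (1.75e-09)^2)
E(J) = 1.96892e-20
E = E(J) / 1.602e-19 = 0.1229 eV

0.1229


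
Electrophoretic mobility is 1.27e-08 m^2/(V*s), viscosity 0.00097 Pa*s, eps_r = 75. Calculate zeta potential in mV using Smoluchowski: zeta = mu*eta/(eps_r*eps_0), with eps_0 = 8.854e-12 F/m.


Smoluchowski equation: zeta = mu * eta / (eps_r * eps_0)
zeta = 1.27e-08 * 0.00097 / (75 * 8.854e-12)
zeta = 0.018551 V = 18.55 mV

18.55


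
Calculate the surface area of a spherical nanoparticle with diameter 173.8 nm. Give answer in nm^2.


Radius r = 173.8/2 = 86.9 nm
Surface area SA = 4 * pi * r^2
SA = 4 * pi * (86.9)^2
SA = 94896.33 nm^2

94896.33


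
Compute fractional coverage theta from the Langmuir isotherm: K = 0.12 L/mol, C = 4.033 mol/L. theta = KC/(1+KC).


Langmuir isotherm: theta = K*C / (1 + K*C)
K*C = 0.12 * 4.033 = 0.48396
theta = 0.48396 / (1 + 0.48396) = 0.48396 / 1.48396
theta = 0.3261

0.3261


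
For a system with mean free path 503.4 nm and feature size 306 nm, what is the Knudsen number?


Knudsen number Kn = lambda / L
Kn = 503.4 / 306
Kn = 1.6451

1.6451


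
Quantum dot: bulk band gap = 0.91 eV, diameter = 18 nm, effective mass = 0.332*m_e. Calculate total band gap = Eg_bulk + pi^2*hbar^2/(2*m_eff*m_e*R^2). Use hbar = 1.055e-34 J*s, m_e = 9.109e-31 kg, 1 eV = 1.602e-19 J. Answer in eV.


Radius R = 18/2 nm = 9e-09 m
Confinement energy dE = pi^2 * hbar^2 / (2 * m_eff * m_e * R^2)
dE = pi^2 * (1.055e-34)^2 / (2 * 0.332 * 9.109e-31 * (9e-09)^2) J, divided by 1.602e-19 J/eV
dE = 0.014 eV
Total band gap = E_g(bulk) + dE = 0.91 + 0.014 = 0.924 eV

0.924


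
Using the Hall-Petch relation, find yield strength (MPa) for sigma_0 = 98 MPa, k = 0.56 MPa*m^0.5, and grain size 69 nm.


d = 69 nm = 6.9e-08 m
sqrt(d) = 0.0002626785
Hall-Petch contribution = k / sqrt(d) = 0.56 / 0.0002626785 = 2131.9 MPa
sigma = sigma_0 + k/sqrt(d) = 98 + 2131.9 = 2229.9 MPa

2229.9


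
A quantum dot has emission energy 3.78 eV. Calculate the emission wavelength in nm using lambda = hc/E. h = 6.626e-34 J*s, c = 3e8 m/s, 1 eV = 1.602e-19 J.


Convert energy: E = 3.78 eV = 3.78 * 1.602e-19 = 6.05556e-19 J
lambda = h*c / E = 6.626e-34 * 3e8 / 6.05556e-19
lambda = 3.2826e-07 m = 328.3 nm

328.3


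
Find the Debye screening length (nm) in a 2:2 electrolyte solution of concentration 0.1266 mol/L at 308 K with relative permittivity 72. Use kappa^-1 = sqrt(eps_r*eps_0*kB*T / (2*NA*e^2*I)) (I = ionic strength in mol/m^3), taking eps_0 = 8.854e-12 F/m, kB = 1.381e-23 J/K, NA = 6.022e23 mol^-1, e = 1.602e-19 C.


Ionic strength I = 0.1266 * 2^2 * 1000 = 506.4 mol/m^3
kappa^-1 = sqrt(72 * 8.854e-12 * 1.381e-23 * 308 / (2 * 6.022e23 * (1.602e-19)^2 * 506.4))
kappa^-1 = 0.416 nm

0.416


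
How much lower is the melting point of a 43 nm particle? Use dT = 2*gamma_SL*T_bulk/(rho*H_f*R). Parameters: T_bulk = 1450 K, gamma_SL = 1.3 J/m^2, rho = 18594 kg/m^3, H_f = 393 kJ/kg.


Radius R = 43/2 = 21.5 nm = 2.15e-08 m
Convert H_f = 393 kJ/kg = 393000 J/kg
dT = 2 * gamma_SL * T_bulk / (rho * H_f * R)
dT = 2 * 1.3 * 1450 / (18594 * 393000 * 2.15e-08)
dT = 24.0 K

24.0


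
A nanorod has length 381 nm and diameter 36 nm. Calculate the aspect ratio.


Aspect ratio AR = length / diameter
AR = 381 / 36
AR = 10.58

10.58


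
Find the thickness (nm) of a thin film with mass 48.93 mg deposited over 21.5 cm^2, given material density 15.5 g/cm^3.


Convert: m = 48.93 mg = 4.8930e-05 kg, A = 21.5 cm^2 = 2.1500e-03 m^2, rho = 15.5 g/cm^3 = 15500 kg/m^3
t = m / (A * rho)
t = 4.8930e-05 / (2.1500e-03 * 15500)
t = 1.4683e-06 m = 1468.3 nm

1468.3


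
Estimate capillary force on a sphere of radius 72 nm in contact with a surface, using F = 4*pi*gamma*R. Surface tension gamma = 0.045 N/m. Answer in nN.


Convert radius: R = 72 nm = 7.2e-08 m
F = 4 * pi * gamma * R
F = 4 * pi * 0.045 * 7.2e-08
F = 4.0715e-08 N = 40.715 nN

40.715


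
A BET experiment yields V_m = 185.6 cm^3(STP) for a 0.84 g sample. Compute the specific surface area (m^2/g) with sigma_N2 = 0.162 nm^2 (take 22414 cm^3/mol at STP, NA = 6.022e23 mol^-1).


Number of moles in monolayer = V_m / 22414 = 185.6 / 22414 = 0.00828054
Number of molecules = moles * NA = 0.00828054 * 6.022e23
SA = molecules * sigma / mass
SA = (185.6 / 22414) * 6.022e23 * 0.162e-18 / 0.84
SA = 961.7 m^2/g

961.7


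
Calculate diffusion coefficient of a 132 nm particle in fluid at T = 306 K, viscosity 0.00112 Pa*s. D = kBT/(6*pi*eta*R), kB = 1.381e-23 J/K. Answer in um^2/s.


Radius R = 132/2 = 66 nm = 6.6e-08 m
D = kB*T / (6*pi*eta*R)
D = 1.381e-23 * 306 / (6 * pi * 0.00112 * 6.6e-08)
D = 3.03286e-12 m^2/s = 3.033 um^2/s

3.033


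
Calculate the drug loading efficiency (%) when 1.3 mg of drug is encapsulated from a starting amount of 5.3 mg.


Drug loading efficiency = (drug loaded / drug initial) * 100
DLE = 1.3 / 5.3 * 100
DLE = 0.2453 * 100
DLE = 24.53%

24.53


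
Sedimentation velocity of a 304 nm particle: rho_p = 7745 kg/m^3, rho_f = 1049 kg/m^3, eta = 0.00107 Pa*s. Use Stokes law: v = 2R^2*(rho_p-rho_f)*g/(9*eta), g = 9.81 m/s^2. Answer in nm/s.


Radius R = 304/2 nm = 1.52e-07 m
Density difference = 7745 - 1049 = 6696 kg/m^3
v = 2 * R^2 * (rho_p - rho_f) * g / (9 * eta)
v = 2 * (1.52e-07)^2 * 6696 * 9.81 / (9 * 0.00107)
v = 3.15192e-07 m/s = 315.1921 nm/s

315.1921


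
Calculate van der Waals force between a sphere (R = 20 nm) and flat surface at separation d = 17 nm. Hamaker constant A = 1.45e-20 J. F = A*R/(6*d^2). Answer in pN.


Convert to SI: R = 20 nm = 2e-08 m, d = 17 nm = 1.7e-08 m
F = A * R / (6 * d^2)
F = 1.45e-20 * 2e-08 / (6 * (1.7e-08)^2)
F = 1.67243e-13 N = 0.167 pN

0.167


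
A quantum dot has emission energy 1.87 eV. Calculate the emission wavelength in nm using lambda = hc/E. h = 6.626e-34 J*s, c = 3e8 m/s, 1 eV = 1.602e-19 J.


Convert energy: E = 1.87 eV = 1.87 * 1.602e-19 = 2.99574e-19 J
lambda = h*c / E = 6.626e-34 * 3e8 / 2.99574e-19
lambda = 6.63542e-07 m = 663.5 nm

663.5


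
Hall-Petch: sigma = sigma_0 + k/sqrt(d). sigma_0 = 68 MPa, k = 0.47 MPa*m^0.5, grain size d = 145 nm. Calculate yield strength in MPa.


d = 145 nm = 1.45e-07 m
sqrt(d) = 0.0003807887
Hall-Petch contribution = k / sqrt(d) = 0.47 / 0.0003807887 = 1234.3 MPa
sigma = sigma_0 + k/sqrt(d) = 68 + 1234.3 = 1302.3 MPa

1302.3


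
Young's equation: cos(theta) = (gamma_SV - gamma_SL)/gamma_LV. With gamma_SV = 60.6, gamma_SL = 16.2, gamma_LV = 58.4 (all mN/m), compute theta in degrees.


cos(theta) = (gamma_SV - gamma_SL) / gamma_LV
cos(theta) = (60.6 - 16.2) / 58.4
cos(theta) = 0.760274
theta = arccos(0.760274) = 40.51 degrees

40.51


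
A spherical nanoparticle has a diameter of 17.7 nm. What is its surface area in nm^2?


Radius r = 17.7/2 = 8.85 nm
Surface area SA = 4 * pi * r^2
SA = 4 * pi * (8.85)^2
SA = 984.23 nm^2

984.23


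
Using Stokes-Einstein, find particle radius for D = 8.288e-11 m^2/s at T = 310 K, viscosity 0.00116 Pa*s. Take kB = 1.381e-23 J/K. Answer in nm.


Stokes-Einstein: R = kB*T / (6*pi*eta*D)
R = 1.381e-23 * 310 / (6 * pi * 0.00116 * 8.288e-11)
R = 2.36236e-09 m = 2.36 nm

2.36


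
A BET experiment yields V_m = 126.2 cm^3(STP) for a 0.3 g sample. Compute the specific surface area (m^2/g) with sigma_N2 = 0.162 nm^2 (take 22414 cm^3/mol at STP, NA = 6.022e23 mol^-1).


Number of moles in monolayer = V_m / 22414 = 126.2 / 22414 = 0.00563041
Number of molecules = moles * NA = 0.00563041 * 6.022e23
SA = molecules * sigma / mass
SA = (126.2 / 22414) * 6.022e23 * 0.162e-18 / 0.3
SA = 1830.9 m^2/g

1830.9


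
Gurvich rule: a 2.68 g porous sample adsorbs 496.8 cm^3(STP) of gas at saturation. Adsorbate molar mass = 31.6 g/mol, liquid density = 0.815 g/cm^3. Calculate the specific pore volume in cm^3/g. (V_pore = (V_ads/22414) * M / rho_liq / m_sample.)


Moles adsorbed n = V_ads / 22414 = 496.8 / 22414 = 2.216472e-02 mol
Liquid volume V_liq = n * M / rho_liq = 2.216472e-02 * 31.6 / 0.815 = 0.85939 cm^3
Specific pore volume V_pore = V_liq / m_sample = 0.85939 / 2.68
V_pore = 0.3207 cm^3/g

0.3207


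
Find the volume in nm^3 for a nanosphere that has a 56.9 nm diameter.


Radius r = 56.9/2 = 28.45 nm
Volume V = (4/3) * pi * r^3
V = (4/3) * pi * (28.45)^3
V = 96457.37 nm^3

96457.37


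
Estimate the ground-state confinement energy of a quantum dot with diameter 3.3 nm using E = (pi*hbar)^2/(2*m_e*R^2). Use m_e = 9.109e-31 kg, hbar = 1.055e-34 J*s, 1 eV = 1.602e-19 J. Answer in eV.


Radius R = 3.3/2 = 1.65 nm = 1.65e-09 m
E = (pi * 1.055e-34)^2 / (2 * 9.109e-31 * (1.65e-09)^2)
E(J) = 2.21481e-20
E = E(J) / 1.602e-19 = 0.1383 eV

0.1383


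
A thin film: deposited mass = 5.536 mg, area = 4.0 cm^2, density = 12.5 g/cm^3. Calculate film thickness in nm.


Convert: m = 5.536 mg = 5.5360e-06 kg, A = 4.0 cm^2 = 4.0000e-04 m^2, rho = 12.5 g/cm^3 = 12500 kg/m^3
t = m / (A * rho)
t = 5.5360e-06 / (4.0000e-04 * 12500)
t = 1.1072e-06 m = 1107.2 nm

1107.2


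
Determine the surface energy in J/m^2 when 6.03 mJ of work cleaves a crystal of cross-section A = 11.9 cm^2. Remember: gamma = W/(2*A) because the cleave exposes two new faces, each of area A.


Convert: A = 11.9 cm^2 = 0.00119 m^2, W = 6.03 mJ = 0.00603 J
Cleaving exposes two faces of area A, so total new surface = 2*A and gamma = W / (2*A)
gamma = 0.00603 / (2 * 0.00119)
gamma = 2.534 J/m^2

2.534


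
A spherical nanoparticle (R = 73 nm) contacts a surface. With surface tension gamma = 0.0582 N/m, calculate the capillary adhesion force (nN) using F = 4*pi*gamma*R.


Convert radius: R = 73 nm = 7.3e-08 m
F = 4 * pi * gamma * R
F = 4 * pi * 0.0582 * 7.3e-08
F = 5.33895e-08 N = 53.3895 nN

53.3895


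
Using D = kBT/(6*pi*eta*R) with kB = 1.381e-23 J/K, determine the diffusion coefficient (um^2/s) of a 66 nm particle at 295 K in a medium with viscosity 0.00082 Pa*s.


Radius R = 66/2 = 33 nm = 3.3e-08 m
D = kB*T / (6*pi*eta*R)
D = 1.381e-23 * 295 / (6 * pi * 0.00082 * 3.3e-08)
D = 7.98706e-12 m^2/s = 7.987 um^2/s

7.987


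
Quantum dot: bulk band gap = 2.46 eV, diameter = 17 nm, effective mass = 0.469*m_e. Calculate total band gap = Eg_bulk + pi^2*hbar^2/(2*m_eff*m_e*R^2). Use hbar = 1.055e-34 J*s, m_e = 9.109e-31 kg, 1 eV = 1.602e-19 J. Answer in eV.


Radius R = 17/2 nm = 8.5e-09 m
Confinement energy dE = pi^2 * hbar^2 / (2 * m_eff * m_e * R^2)
dE = pi^2 * (1.055e-34)^2 / (2 * 0.469 * 9.109e-31 * (8.5e-09)^2) J, divided by 1.602e-19 J/eV
dE = 0.0111 eV
Total band gap = E_g(bulk) + dE = 2.46 + 0.0111 = 2.4711 eV

2.4711


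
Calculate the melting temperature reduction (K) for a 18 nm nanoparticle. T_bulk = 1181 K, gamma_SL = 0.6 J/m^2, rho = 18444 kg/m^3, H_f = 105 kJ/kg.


Radius R = 18/2 = 9 nm = 9e-09 m
Convert H_f = 105 kJ/kg = 105000 J/kg
dT = 2 * gamma_SL * T_bulk / (rho * H_f * R)
dT = 2 * 0.6 * 1181 / (18444 * 105000 * 9e-09)
dT = 81.3 K

81.3


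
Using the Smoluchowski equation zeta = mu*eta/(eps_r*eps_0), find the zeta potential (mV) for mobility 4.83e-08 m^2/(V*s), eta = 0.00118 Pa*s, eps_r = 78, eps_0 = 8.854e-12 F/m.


Smoluchowski equation: zeta = mu * eta / (eps_r * eps_0)
zeta = 4.83e-08 * 0.00118 / (78 * 8.854e-12)
zeta = 0.082527 V = 82.53 mV

82.53


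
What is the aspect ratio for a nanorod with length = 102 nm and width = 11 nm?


Aspect ratio AR = length / diameter
AR = 102 / 11
AR = 9.27

9.27


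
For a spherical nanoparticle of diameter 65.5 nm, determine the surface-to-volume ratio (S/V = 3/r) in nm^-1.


Radius r = 65.5/2 = 32.75 nm
S/V = 3 / r = 3 / 32.75
S/V = 0.0916 nm^-1

0.0916


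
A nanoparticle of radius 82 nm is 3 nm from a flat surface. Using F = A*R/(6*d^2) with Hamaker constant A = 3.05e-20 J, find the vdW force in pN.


Convert to SI: R = 82 nm = 8.2e-08 m, d = 3 nm = 3e-09 m
F = A * R / (6 * d^2)
F = 3.05e-20 * 8.2e-08 / (6 * (3e-09)^2)
F = 4.63148e-11 N = 46.315 pN

46.315


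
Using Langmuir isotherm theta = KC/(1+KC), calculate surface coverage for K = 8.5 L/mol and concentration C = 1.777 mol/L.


Langmuir isotherm: theta = K*C / (1 + K*C)
K*C = 8.5 * 1.777 = 15.1045
theta = 15.1045 / (1 + 15.1045) = 15.1045 / 16.1045
theta = 0.9379

0.9379


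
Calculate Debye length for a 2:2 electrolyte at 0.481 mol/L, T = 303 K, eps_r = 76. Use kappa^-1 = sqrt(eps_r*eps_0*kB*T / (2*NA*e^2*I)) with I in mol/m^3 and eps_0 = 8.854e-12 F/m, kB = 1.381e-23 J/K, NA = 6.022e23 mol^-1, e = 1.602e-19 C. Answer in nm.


Ionic strength I = 0.481 * 2^2 * 1000 = 1924 mol/m^3
kappa^-1 = sqrt(76 * 8.854e-12 * 1.381e-23 * 303 / (2 * 6.022e23 * (1.602e-19)^2 * 1924))
kappa^-1 = 0.218 nm

0.218


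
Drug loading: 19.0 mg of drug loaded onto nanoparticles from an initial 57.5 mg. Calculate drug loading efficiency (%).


Drug loading efficiency = (drug loaded / drug initial) * 100
DLE = 19.0 / 57.5 * 100
DLE = 0.3304 * 100
DLE = 33.04%

33.04


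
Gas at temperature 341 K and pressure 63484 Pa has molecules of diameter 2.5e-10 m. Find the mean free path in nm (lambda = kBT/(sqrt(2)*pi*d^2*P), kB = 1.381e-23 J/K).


Mean free path: lambda = kB*T / (sqrt(2) * pi * d^2 * P)
lambda = 1.381e-23 * 341 / (sqrt(2) * pi * (2.5e-10)^2 * 63484)
lambda = 2.6714e-07 m
lambda = 267.14 nm

267.14


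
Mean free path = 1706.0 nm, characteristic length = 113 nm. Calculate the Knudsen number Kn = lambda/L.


Knudsen number Kn = lambda / L
Kn = 1706.0 / 113
Kn = 15.0973

15.0973


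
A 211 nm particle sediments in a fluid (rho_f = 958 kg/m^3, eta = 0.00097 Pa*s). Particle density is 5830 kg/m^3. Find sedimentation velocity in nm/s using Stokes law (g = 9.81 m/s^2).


Radius R = 211/2 nm = 1.055e-07 m
Density difference = 5830 - 958 = 4872 kg/m^3
v = 2 * R^2 * (rho_p - rho_f) * g / (9 * eta)
v = 2 * (1.055e-07)^2 * 4872 * 9.81 / (9 * 0.00097)
v = 1.2187e-07 m/s = 121.87 nm/s

121.87


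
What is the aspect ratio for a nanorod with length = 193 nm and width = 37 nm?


Aspect ratio AR = length / diameter
AR = 193 / 37
AR = 5.22

5.22


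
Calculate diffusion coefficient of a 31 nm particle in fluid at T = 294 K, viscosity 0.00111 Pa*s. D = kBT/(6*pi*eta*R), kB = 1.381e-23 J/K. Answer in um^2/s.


Radius R = 31/2 = 15.5 nm = 1.55e-08 m
D = kB*T / (6*pi*eta*R)
D = 1.381e-23 * 294 / (6 * pi * 0.00111 * 1.55e-08)
D = 1.25194e-11 m^2/s = 12.519 um^2/s

12.519


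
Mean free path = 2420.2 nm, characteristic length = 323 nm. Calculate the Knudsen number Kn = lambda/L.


Knudsen number Kn = lambda / L
Kn = 2420.2 / 323
Kn = 7.4929

7.4929


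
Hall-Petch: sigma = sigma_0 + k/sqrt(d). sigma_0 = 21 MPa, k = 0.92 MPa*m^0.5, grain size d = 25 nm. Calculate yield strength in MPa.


d = 25 nm = 2.5e-08 m
sqrt(d) = 0.0001581139
Hall-Petch contribution = k / sqrt(d) = 0.92 / 0.0001581139 = 5818.6 MPa
sigma = sigma_0 + k/sqrt(d) = 21 + 5818.6 = 5839.6 MPa

5839.6


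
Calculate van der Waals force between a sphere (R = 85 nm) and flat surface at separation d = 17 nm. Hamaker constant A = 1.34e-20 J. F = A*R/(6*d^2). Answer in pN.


Convert to SI: R = 85 nm = 8.5e-08 m, d = 17 nm = 1.7e-08 m
F = A * R / (6 * d^2)
F = 1.34e-20 * 8.5e-08 / (6 * (1.7e-08)^2)
F = 6.56863e-13 N = 0.657 pN

0.657


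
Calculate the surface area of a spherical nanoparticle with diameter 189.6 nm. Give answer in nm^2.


Radius r = 189.6/2 = 94.8 nm
Surface area SA = 4 * pi * r^2
SA = 4 * pi * (94.8)^2
SA = 112934.48 nm^2

112934.48


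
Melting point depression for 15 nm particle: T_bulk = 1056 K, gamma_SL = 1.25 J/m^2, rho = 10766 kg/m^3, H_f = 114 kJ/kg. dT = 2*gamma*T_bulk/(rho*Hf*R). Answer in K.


Radius R = 15/2 = 7.5 nm = 7.5e-09 m
Convert H_f = 114 kJ/kg = 114000 J/kg
dT = 2 * gamma_SL * T_bulk / (rho * H_f * R)
dT = 2 * 1.25 * 1056 / (10766 * 114000 * 7.5e-09)
dT = 286.8 K

286.8


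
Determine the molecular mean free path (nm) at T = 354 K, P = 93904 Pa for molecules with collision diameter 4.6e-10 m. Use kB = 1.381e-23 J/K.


Mean free path: lambda = kB*T / (sqrt(2) * pi * d^2 * P)
lambda = 1.381e-23 * 354 / (sqrt(2) * pi * (4.6e-10)^2 * 93904)
lambda = 5.53774e-08 m
lambda = 55.38 nm

55.38


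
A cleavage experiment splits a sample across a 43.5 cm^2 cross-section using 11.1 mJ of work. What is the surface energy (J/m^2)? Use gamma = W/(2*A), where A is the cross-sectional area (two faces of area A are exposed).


Convert: A = 43.5 cm^2 = 0.00435 m^2, W = 11.1 mJ = 0.0111 J
Cleaving exposes two faces of area A, so total new surface = 2*A and gamma = W / (2*A)
gamma = 0.0111 / (2 * 0.00435)
gamma = 1.276 J/m^2

1.276


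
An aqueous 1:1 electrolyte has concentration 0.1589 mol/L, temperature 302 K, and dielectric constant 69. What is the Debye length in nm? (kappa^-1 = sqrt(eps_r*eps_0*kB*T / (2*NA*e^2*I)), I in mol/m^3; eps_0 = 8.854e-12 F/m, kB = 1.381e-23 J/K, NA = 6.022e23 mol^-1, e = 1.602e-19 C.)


Ionic strength I = 0.1589 * 1^2 * 1000 = 158.9 mol/m^3
kappa^-1 = sqrt(69 * 8.854e-12 * 1.381e-23 * 302 / (2 * 6.022e23 * (1.602e-19)^2 * 158.9))
kappa^-1 = 0.72 nm

0.72


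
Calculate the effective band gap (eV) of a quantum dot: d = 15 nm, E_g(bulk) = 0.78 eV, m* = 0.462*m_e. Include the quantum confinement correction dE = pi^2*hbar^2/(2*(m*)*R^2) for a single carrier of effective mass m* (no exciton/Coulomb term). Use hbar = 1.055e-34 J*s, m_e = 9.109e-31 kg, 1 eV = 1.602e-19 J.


Radius R = 15/2 nm = 7.5e-09 m
Confinement energy dE = pi^2 * hbar^2 / (2 * m_eff * m_e * R^2)
dE = pi^2 * (1.055e-34)^2 / (2 * 0.462 * 9.109e-31 * (7.5e-09)^2) J, divided by 1.602e-19 J/eV
dE = 0.0145 eV
Total band gap = E_g(bulk) + dE = 0.78 + 0.0145 = 0.7945 eV

0.7945


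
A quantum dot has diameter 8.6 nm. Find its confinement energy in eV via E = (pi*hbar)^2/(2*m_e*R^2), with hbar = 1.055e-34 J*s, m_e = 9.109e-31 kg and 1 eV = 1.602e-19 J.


Radius R = 8.6/2 = 4.3 nm = 4.3e-09 m
E = (pi * 1.055e-34)^2 / (2 * 9.109e-31 * (4.3e-09)^2)
E(J) = 3.26112e-21
E = E(J) / 1.602e-19 = 0.0204 eV

0.0204


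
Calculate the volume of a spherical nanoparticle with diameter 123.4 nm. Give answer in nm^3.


Radius r = 123.4/2 = 61.7 nm
Volume V = (4/3) * pi * r^3
V = (4/3) * pi * (61.7)^3
V = 983884.46 nm^3

983884.46


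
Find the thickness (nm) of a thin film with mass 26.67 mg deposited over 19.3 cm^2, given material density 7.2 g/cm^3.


Convert: m = 26.67 mg = 2.6670e-05 kg, A = 19.3 cm^2 = 1.9300e-03 m^2, rho = 7.2 g/cm^3 = 7200 kg/m^3
t = m / (A * rho)
t = 2.6670e-05 / (1.9300e-03 * 7200)
t = 1.9193e-06 m = 1919.3 nm

1919.3


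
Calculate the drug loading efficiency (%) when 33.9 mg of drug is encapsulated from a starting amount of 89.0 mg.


Drug loading efficiency = (drug loaded / drug initial) * 100
DLE = 33.9 / 89.0 * 100
DLE = 0.3809 * 100
DLE = 38.09%

38.09


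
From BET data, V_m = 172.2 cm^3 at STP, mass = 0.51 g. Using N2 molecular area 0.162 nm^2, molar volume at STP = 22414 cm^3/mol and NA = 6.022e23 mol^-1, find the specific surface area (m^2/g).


Number of moles in monolayer = V_m / 22414 = 172.2 / 22414 = 0.0076827
Number of molecules = moles * NA = 0.0076827 * 6.022e23
SA = molecules * sigma / mass
SA = (172.2 / 22414) * 6.022e23 * 0.162e-18 / 0.51
SA = 1469.6 m^2/g

1469.6


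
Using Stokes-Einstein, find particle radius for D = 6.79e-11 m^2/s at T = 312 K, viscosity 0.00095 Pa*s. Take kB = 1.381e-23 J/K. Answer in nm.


Stokes-Einstein: R = kB*T / (6*pi*eta*D)
R = 1.381e-23 * 312 / (6 * pi * 0.00095 * 6.79e-11)
R = 3.54367e-09 m = 3.54 nm

3.54


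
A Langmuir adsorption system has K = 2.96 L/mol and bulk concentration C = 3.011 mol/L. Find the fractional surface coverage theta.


Langmuir isotherm: theta = K*C / (1 + K*C)
K*C = 2.96 * 3.011 = 8.91256
theta = 8.91256 / (1 + 8.91256) = 8.91256 / 9.91256
theta = 0.8991

0.8991


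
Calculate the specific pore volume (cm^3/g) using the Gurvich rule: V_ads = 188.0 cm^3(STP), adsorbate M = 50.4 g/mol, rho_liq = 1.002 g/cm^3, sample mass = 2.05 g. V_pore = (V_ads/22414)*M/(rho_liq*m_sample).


Moles adsorbed n = V_ads / 22414 = 188.0 / 22414 = 8.387615e-03 mol
Liquid volume V_liq = n * M / rho_liq = 8.387615e-03 * 50.4 / 1.002 = 0.42189 cm^3
Specific pore volume V_pore = V_liq / m_sample = 0.42189 / 2.05
V_pore = 0.2058 cm^3/g

0.2058


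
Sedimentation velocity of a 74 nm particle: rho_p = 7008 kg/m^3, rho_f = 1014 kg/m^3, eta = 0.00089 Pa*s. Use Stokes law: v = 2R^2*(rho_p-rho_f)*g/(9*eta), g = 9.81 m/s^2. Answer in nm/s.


Radius R = 74/2 nm = 3.7e-08 m
Density difference = 7008 - 1014 = 5994 kg/m^3
v = 2 * R^2 * (rho_p - rho_f) * g / (9 * eta)
v = 2 * (3.7e-08)^2 * 5994 * 9.81 / (9 * 0.00089)
v = 2.00996e-08 m/s = 20.0996 nm/s

20.0996


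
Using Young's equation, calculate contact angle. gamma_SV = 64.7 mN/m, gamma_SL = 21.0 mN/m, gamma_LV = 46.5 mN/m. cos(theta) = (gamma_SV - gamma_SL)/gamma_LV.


cos(theta) = (gamma_SV - gamma_SL) / gamma_LV
cos(theta) = (64.7 - 21.0) / 46.5
cos(theta) = 0.939785
theta = arccos(0.939785) = 19.98 degrees

19.98


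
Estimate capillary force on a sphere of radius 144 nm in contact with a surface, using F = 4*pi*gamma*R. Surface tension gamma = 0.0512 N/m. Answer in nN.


Convert radius: R = 144 nm = 1.44e-07 m
F = 4 * pi * gamma * R
F = 4 * pi * 0.0512 * 1.44e-07
F = 9.26493e-08 N = 92.6493 nN

92.6493


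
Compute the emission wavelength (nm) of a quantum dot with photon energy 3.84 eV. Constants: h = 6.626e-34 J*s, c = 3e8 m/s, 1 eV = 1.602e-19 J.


Convert energy: E = 3.84 eV = 3.84 * 1.602e-19 = 6.15168e-19 J
lambda = h*c / E = 6.626e-34 * 3e8 / 6.15168e-19
lambda = 3.23131e-07 m = 323.1 nm

323.1


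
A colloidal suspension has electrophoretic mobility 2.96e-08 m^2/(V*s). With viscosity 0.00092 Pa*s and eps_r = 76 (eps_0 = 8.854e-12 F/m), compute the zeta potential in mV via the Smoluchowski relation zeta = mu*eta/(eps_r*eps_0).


Smoluchowski equation: zeta = mu * eta / (eps_r * eps_0)
zeta = 2.96e-08 * 0.00092 / (76 * 8.854e-12)
zeta = 0.040469 V = 40.47 mV

40.47


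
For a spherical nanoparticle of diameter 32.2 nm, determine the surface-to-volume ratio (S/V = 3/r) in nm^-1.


Radius r = 32.2/2 = 16.1 nm
S/V = 3 / r = 3 / 16.1
S/V = 0.1863 nm^-1

0.1863


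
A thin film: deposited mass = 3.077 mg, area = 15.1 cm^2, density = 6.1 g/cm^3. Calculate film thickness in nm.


Convert: m = 3.077 mg = 3.0770e-06 kg, A = 15.1 cm^2 = 1.5100e-03 m^2, rho = 6.1 g/cm^3 = 6100 kg/m^3
t = m / (A * rho)
t = 3.0770e-06 / (1.5100e-03 * 6100)
t = 3.3406e-07 m = 334.1 nm

334.1


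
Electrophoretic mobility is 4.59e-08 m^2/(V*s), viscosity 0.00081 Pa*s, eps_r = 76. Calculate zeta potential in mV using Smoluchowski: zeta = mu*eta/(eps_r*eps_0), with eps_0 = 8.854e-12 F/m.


Smoluchowski equation: zeta = mu * eta / (eps_r * eps_0)
zeta = 4.59e-08 * 0.00081 / (76 * 8.854e-12)
zeta = 0.055252 V = 55.25 mV

55.25


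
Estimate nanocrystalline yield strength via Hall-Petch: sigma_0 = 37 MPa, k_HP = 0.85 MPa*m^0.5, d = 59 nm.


d = 59 nm = 5.9e-08 m
sqrt(d) = 0.0002428992
Hall-Petch contribution = k / sqrt(d) = 0.85 / 0.0002428992 = 3499.4 MPa
sigma = sigma_0 + k/sqrt(d) = 37 + 3499.4 = 3536.4 MPa

3536.4
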